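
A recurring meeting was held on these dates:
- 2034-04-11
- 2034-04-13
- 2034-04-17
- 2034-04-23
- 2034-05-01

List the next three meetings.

Gaps: 2, 4, 6, 8 days — each gap is 2 larger than the previous one.
Next gap: 10 days. 2034-05-01 + 10 days = 2034-05-11.
Next gap: 12 days. 2034-05-11 + 12 days = 2034-05-23.
Next gap: 14 days. 2034-05-23 + 14 days = 2034-06-06.

2034-05-11, 2034-05-23, 2034-06-06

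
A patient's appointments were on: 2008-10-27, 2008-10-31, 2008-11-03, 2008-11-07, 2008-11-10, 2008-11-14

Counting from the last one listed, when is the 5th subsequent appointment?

2008-12-01

Gaps: 4, 3, 4, 3, 4 days — not constant, but cyclic with period 2.
The events fall on every Monday and Friday.
Next Monday: 2008-11-17.
Next Friday: 2008-11-21.
Next Monday: 2008-11-24.
The following Friday is 2008-11-28.
Next Monday: 2008-12-01.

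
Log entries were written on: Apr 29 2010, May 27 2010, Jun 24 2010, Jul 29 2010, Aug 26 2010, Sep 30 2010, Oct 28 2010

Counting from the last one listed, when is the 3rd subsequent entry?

Every date is a Thursday; gaps 28, 28, 35, 28, 35, 28 days.
Each is the last Thursday of its month (at least one falls on the 29th or later, ruling out '4th Thursday').
Last Thursday of November 2010: Nov 25 2010.
Last Thursday of December 2010: Dec 30 2010.
January 2011 ends with Thursday Jan 27 2011.

Jan 27 2011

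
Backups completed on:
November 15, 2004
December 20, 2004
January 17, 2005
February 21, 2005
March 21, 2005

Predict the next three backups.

These are Mondays at 28- or 35-day spacing (35, 28, 35, 28).
The pattern: 3rd Monday of the month.
3rd Monday of April 2005: April 18, 2005.
3rd Monday of May 2005: May 16, 2005.
June 2005 — 3rd Monday is June 20, 2005.

April 18, 2005; May 16, 2005; June 20, 2005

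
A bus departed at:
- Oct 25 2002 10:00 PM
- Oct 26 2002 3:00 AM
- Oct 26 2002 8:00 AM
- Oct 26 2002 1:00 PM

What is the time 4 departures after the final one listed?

Oct 27 2002 9:00 AM

The interval is a steady 5 hours (5, 5, 5).
Oct 26 2002 1:00 PM + 5 h = Oct 26 2002 6:00 PM.
Oct 26 2002 6:00 PM + 5 h = Oct 26 2002 11:00 PM.
Oct 26 2002 11:00 PM + 5 h = Oct 27 2002 4:00 AM.
Oct 27 2002 4:00 AM + 5 h = Oct 27 2002 9:00 AM.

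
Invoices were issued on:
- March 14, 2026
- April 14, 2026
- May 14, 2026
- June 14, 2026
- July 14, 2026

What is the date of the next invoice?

Gaps: 31, 30, 31, 30 days — not constant. Every event is on the 14th of the month.
Pattern: the 14th of each month.
Next: August 2026 → August 14, 2026.

August 14, 2026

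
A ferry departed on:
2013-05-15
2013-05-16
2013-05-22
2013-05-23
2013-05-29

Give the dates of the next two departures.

Every event lands on a Wednesday or Thursday (gaps cycle 1, 6, 1, 6).
So the schedule is: every Wednesday and Thursday.
Next Thursday: 2013-05-30.
The following Wednesday is 2013-06-05.

2013-05-30, 2013-06-05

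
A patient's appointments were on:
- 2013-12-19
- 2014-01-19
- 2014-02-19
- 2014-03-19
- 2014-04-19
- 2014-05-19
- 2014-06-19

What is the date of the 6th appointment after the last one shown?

Each date is the 19th; the gaps (31, 31, 28, 31, 30, 31) track the month lengths.
The rule is the 19th of each month.
Next: July 2014 → 2014-07-19.
August 2014: 2014-08-19.
Next: September 2014 → 2014-09-19.
October 2014: 2014-10-19.
Next: November 2014 → 2014-11-19.
December 2014: 2014-12-19.

2014-12-19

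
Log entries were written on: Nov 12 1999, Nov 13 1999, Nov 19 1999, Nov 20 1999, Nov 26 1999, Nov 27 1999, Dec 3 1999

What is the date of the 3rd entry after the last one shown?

Every event lands on a Friday or Saturday (gaps cycle 1, 6, 1, 6, 1, 6).
So the schedule is: every Friday and Saturday.
Next Saturday: Dec 4 1999.
Next Friday: Dec 10 1999.
Next Saturday: Dec 11 1999.

Dec 11 1999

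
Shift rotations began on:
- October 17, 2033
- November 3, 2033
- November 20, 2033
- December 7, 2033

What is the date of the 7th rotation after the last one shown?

April 5, 2034

The spacing is 17, 17, 17 days — always 17 days.
December 7, 2033 + 17 days = December 24, 2033.
December 24, 2033 + 17 days = January 10, 2034.
January 10, 2034 + 17 days = January 27, 2034.
January 27, 2034 + 17 days = February 13, 2034.
February 13, 2034 + 17 days = March 2, 2034.
March 2, 2034 + 17 days = March 19, 2034.
March 19, 2034 + 17 days = April 5, 2034.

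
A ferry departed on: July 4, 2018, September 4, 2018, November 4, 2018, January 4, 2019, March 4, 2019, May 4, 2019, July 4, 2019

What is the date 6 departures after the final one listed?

July 4, 2020

Gaps: 62, 61, 61, 59, 61, 61 days — not constant. Every event is on the 4th of the month.
Pattern: the 4th of every 2 months.
Next: September 2019 → September 4, 2019.
Next: November 2019 → November 4, 2019.
Next: January 2020 → January 4, 2020.
Next: March 2020 → March 4, 2020.
Next: May 2020 → May 4, 2020.
July 2020: July 4, 2020.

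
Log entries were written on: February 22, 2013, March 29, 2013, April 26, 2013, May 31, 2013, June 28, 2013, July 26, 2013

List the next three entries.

August 30, 2013; September 27, 2013; October 25, 2013

All Fridays; the gaps (35, 28, 35, 28, 28) vary with month length.
This is the last Friday of each month.
August 2013 ends with Friday August 30, 2013.
September 2013 ends with Friday September 27, 2013.
Last Friday of October 2013: October 25, 2013.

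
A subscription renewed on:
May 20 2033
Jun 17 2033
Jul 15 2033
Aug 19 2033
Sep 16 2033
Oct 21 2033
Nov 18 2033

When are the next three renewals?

Dec 16 2033, Jan 20 2034, Feb 17 2034

All dates are Fridays, 28, 28, 35, 28, 35, 28 days apart.
Specifically, the 3rd Friday of each month.
3rd Friday of December 2033: Dec 16 2033.
3rd Friday of January 2034: Jan 20 2034.
3rd Friday of February 2034: Feb 17 2034.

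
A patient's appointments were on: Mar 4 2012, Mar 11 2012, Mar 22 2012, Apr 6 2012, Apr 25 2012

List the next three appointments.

Intervals are 7, 11, 15, 19 days — an arithmetic progression with common difference 4.
Next gap: 23 days. Apr 25 2012 + 23 days = May 18 2012.
Next gap: 27 days. May 18 2012 + 27 days = Jun 14 2012.
Next gap: 31 days. Jun 14 2012 + 31 days = Jul 15 2012.

May 18 2012, Jun 14 2012, Jul 15 2012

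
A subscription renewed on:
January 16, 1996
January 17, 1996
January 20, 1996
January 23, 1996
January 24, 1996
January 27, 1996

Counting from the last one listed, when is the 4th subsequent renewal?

Every event lands on a Tuesday or Wednesday or Saturday (gaps cycle 1, 3, 3, 1, 3).
So the schedule is: every Tuesday, Wednesday and Saturday.
The following Tuesday is January 30, 1996.
Next Wednesday: January 31, 1996.
Next Saturday: February 3, 1996.
The following Tuesday is February 6, 1996.

February 6, 1996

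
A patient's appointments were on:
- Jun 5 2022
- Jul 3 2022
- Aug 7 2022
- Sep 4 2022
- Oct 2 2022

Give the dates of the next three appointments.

Nov 6 2022, Dec 4 2022, Jan 1 2023

These are Sundays at 28- or 35-day spacing (28, 35, 28, 28).
The pattern: 1st Sunday of the month.
November 2022 — 1st Sunday is Nov 6 2022.
1st Sunday of December 2022: Dec 4 2022.
1st Sunday of January 2023: Jan 1 2023.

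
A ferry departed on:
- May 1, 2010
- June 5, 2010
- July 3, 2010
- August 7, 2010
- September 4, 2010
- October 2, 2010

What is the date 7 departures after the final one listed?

May 7, 2011

All dates are Saturdays, 35, 28, 35, 28, 28 days apart.
Specifically, the 1st Saturday of each month.
November 2010 — 1st Saturday is November 6, 2010.
December 2010 — 1st Saturday is December 4, 2010.
January 2011 — 1st Saturday is January 1, 2011.
1st Saturday of February 2011: February 5, 2011.
March 2011 — 1st Saturday is March 5, 2011.
1st Saturday of April 2011: April 2, 2011.
May 2011 — 1st Saturday is May 7, 2011.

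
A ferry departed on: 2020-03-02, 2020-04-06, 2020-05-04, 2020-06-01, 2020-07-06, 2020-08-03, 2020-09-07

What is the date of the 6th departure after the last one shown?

2021-03-01

These are Mondays at 28- or 35-day spacing (35, 28, 28, 35, 28, 35).
The pattern: 1st Monday of the month.
October 2020 — 1st Monday is 2020-10-05.
November 2020 — 1st Monday is 2020-11-02.
December 2020 — 1st Monday is 2020-12-07.
January 2021 — 1st Monday is 2021-01-04.
February 2021 — 1st Monday is 2021-02-01.
March 2021 — 1st Monday is 2021-03-01.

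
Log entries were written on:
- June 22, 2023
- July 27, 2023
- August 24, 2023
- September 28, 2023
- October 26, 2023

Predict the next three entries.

November 23, 2023; December 28, 2023; January 25, 2024

All dates are Thursdays, 35, 28, 35, 28 days apart.
Specifically, the 4th Thursday of each month.
November 2023 — 4th Thursday is November 23, 2023.
4th Thursday of December 2023: December 28, 2023.
4th Thursday of January 2024: January 25, 2024.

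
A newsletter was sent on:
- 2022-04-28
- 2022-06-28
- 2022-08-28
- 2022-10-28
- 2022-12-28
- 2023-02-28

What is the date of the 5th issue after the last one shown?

2023-12-28

Each date is the 28th; the gaps (61, 61, 61, 61, 62) track the month lengths.
The rule is the 28th of every 2 months.
Next: April 2023 → 2023-04-28.
June 2023: 2023-06-28.
Next: August 2023 → 2023-08-28.
Next: October 2023 → 2023-10-28.
December 2023: 2023-12-28.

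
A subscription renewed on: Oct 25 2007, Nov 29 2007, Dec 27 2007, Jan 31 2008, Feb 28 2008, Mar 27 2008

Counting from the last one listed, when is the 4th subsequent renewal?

Jul 31 2008

All Thursdays; the gaps (35, 28, 35, 28, 28) vary with month length.
This is the last Thursday of each month.
April 2008 ends with Thursday Apr 24 2008.
Last Thursday of May 2008: May 29 2008.
June 2008 ends with Thursday Jun 26 2008.
Last Thursday of July 2008: Jul 31 2008.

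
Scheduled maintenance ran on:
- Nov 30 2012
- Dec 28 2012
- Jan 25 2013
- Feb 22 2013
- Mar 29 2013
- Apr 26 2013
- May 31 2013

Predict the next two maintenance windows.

All Fridays; the gaps (28, 28, 28, 35, 28, 35) vary with month length.
This is the last Friday of each month.
Last Friday of June 2013: Jun 28 2013.
July 2013 ends with Friday Jul 26 2013.

Jun 28 2013, Jul 26 2013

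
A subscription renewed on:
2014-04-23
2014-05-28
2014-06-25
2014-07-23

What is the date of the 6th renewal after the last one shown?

These are Wednesdays at 28- or 35-day spacing (35, 28, 28).
The pattern: 4th Wednesday of the month.
4th Wednesday of August 2014: 2014-08-27.
4th Wednesday of September 2014: 2014-09-24.
4th Wednesday of October 2014: 2014-10-22.
November 2014 — 4th Wednesday is 2014-11-26.
4th Wednesday of December 2014: 2014-12-24.
January 2015 — 4th Wednesday is 2015-01-28.

2015-01-28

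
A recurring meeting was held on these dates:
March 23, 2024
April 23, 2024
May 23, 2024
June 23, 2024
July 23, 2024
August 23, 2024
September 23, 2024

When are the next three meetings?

October 23, 2024; November 23, 2024; December 23, 2024

Gaps: 31, 30, 31, 30, 31, 31 days — not constant. Every event is on the 23rd of the month.
Pattern: the 23rd of each month.
October 2024: October 23, 2024.
Next: November 2024 → November 23, 2024.
Next: December 2024 → December 23, 2024.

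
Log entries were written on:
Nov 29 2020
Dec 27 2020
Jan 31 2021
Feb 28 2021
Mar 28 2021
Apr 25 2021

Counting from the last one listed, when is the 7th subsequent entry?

All Sundays; the gaps (28, 35, 28, 28, 28) vary with month length.
This is the last Sunday of each month.
May 2021 ends with Sunday May 30 2021.
June 2021 ends with Sunday Jun 27 2021.
July 2021 ends with Sunday Jul 25 2021.
August 2021 ends with Sunday Aug 29 2021.
Last Sunday of September 2021: Sep 26 2021.
Last Sunday of October 2021: Oct 31 2021.
Last Sunday of November 2021: Nov 28 2021.

Nov 28 2021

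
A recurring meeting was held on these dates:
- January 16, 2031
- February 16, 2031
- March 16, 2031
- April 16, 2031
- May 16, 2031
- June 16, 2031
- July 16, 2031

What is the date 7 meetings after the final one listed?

Gaps: 31, 28, 31, 30, 31, 30 days — not constant. Every event is on the 16th of the month.
Pattern: the 16th of each month.
August 2031: August 16, 2031.
September 2031: September 16, 2031.
October 2031: October 16, 2031.
Next: November 2031 → November 16, 2031.
Next: December 2031 → December 16, 2031.
January 2032: January 16, 2032.
Next: February 2032 → February 16, 2032.

February 16, 2032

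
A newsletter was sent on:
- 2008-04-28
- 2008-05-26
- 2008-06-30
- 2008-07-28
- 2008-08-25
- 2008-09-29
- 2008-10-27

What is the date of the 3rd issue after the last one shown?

Every date is a Monday; gaps 28, 35, 28, 28, 35, 28 days.
Each is the last Monday of its month (at least one falls on the 29th or later, ruling out '4th Monday').
November 2008 ends with Monday 2008-11-24.
December 2008 ends with Monday 2008-12-29.
Last Monday of January 2009: 2009-01-26.

2009-01-26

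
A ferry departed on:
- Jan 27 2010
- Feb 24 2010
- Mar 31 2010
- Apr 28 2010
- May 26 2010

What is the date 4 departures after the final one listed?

Sep 29 2010

These are Wednesdays with 28, 35, 28, 28-day gaps.
Each is the final Wednesday of its month — Mar 31 2010 is past the 28th, so '4th Wednesday' doesn't fit.
June 2010 ends with Wednesday Jun 30 2010.
Last Wednesday of July 2010: Jul 28 2010.
August 2010 ends with Wednesday Aug 25 2010.
September 2010 ends with Wednesday Sep 29 2010.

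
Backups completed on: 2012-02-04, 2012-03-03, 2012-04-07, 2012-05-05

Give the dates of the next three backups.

2012-06-02, 2012-07-07, 2012-08-04

All dates are Saturdays, 28, 35, 28 days apart.
Specifically, the 1st Saturday of each month.
June 2012 — 1st Saturday is 2012-06-02.
July 2012 — 1st Saturday is 2012-07-07.
1st Saturday of August 2012: 2012-08-04.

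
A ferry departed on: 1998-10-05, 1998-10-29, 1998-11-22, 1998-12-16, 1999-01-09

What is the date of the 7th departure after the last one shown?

1999-06-26

The spacing is 24, 24, 24, 24 days — always 24 days.
1999-01-09 + 24 days = 1999-02-02.
1999-02-02 + 24 days = 1999-02-26.
1999-02-26 + 24 days = 1999-03-22.
1999-03-22 + 24 days = 1999-04-15.
1999-04-15 + 24 days = 1999-05-09.
1999-05-09 + 24 days = 1999-06-02.
1999-06-02 + 24 days = 1999-06-26.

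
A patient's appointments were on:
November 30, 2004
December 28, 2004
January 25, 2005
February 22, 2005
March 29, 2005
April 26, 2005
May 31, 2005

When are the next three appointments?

June 28, 2005; July 26, 2005; August 30, 2005

Every date is a Tuesday; gaps 28, 28, 28, 35, 28, 35 days.
Each is the last Tuesday of its month (at least one falls on the 29th or later, ruling out '4th Tuesday').
June 2005 ends with Tuesday June 28, 2005.
July 2005 ends with Tuesday July 26, 2005.
August 2005 ends with Tuesday August 30, 2005.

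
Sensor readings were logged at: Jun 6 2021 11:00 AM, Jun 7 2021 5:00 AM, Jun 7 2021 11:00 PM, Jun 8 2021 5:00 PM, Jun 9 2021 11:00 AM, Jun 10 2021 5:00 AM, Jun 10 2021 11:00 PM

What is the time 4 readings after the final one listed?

Jun 13 2021 11:00 PM

Spacing: 18, 18, 18, 18, 18, 18 h — constant 18 h.
Jun 10 2021 11:00 PM + 18 h = Jun 11 2021 5:00 PM.
Jun 11 2021 5:00 PM + 18 h = Jun 12 2021 11:00 AM.
Jun 12 2021 11:00 AM + 18 h = Jun 13 2021 5:00 AM.
Jun 13 2021 5:00 AM + 18 h = Jun 13 2021 11:00 PM.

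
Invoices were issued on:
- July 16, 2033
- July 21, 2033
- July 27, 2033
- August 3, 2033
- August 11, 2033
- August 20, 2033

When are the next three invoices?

August 30, 2033; September 10, 2033; September 22, 2033

The spacing grows by 1 each time: 5, 6, 7, 8, 9 days.
Next gap: 10 days. August 20, 2033 + 10 days = August 30, 2033.
Next gap: 11 days. August 30, 2033 + 11 days = September 10, 2033.
Next gap: 12 days. September 10, 2033 + 12 days = September 22, 2033.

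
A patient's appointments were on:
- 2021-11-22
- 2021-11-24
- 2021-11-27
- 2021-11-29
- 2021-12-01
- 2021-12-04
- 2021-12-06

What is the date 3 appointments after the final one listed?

Gaps: 2, 3, 2, 2, 3, 2 days — not constant, but cyclic with period 3.
The events fall on every Monday, Wednesday and Saturday.
The following Wednesday is 2021-12-08.
Next Saturday: 2021-12-11.
Next Monday: 2021-12-13.

2021-12-13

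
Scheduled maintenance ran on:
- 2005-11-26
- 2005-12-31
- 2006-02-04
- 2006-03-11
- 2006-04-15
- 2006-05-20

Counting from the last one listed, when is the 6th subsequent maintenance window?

2006-12-16

Gaps between consecutive events: 35, 35, 35, 35, 35 days — a constant 35-day interval.
2006-05-20 + 35 days = 2006-06-24.
2006-06-24 + 35 days = 2006-07-29.
2006-07-29 + 35 days = 2006-09-02.
2006-09-02 + 35 days = 2006-10-07.
2006-10-07 + 35 days = 2006-11-11.
2006-11-11 + 35 days = 2006-12-16.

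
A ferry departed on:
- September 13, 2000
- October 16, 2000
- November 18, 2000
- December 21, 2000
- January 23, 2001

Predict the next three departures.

February 25, 2001; March 30, 2001; May 2, 2001

Gaps between consecutive events: 33, 33, 33, 33 days — a constant 33-day interval.
January 23, 2001 + 33 days = February 25, 2001.
February 25, 2001 + 33 days = March 30, 2001.
March 30, 2001 + 33 days = May 2, 2001.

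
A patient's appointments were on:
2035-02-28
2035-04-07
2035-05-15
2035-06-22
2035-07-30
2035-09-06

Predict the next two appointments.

2035-10-14, 2035-11-21

Every event comes 38 days after the last (38, 38, 38, 38, 38).
2035-09-06 + 38 days = 2035-10-14.
2035-10-14 + 38 days = 2035-11-21.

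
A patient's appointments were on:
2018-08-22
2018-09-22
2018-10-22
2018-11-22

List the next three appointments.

2018-12-22, 2019-01-22, 2019-02-22

Each date is the 22nd; the gaps (31, 30, 31) track the month lengths.
The rule is the 22nd of each month.
December 2018: 2018-12-22.
January 2019: 2019-01-22.
February 2019: 2019-02-22.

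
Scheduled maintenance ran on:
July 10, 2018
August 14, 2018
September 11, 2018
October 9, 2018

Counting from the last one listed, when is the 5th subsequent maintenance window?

March 12, 2019

Gaps: 35, 28, 28 days — a mix of 28 and 35. Every date is a Tuesday.
Each is the 2nd Tuesday of its month.
November 2018 — 2nd Tuesday is November 13, 2018.
2nd Tuesday of December 2018: December 11, 2018.
2nd Tuesday of January 2019: January 8, 2019.
February 2019 — 2nd Tuesday is February 12, 2019.
2nd Tuesday of March 2019: March 12, 2019.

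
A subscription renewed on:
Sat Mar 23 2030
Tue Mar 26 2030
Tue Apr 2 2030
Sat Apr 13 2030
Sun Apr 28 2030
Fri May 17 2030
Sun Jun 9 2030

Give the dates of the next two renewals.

Intervals are 3, 7, 11, 15, 19, 23 days — an arithmetic progression with common difference 4.
Next gap: 27 days. Sun Jun 9 2030 + 27 days = Sat Jul 6 2030.
Next gap: 31 days. Sat Jul 6 2030 + 31 days = Tue Aug 6 2030.

Sat Jul 6 2030, Tue Aug 6 2030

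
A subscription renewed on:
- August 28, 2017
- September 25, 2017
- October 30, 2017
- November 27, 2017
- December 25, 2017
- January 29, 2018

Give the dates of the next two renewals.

February 26, 2018; March 26, 2018

All Mondays; the gaps (28, 35, 28, 28, 35) vary with month length.
This is the last Monday of each month.
Last Monday of February 2018: February 26, 2018.
March 2018 ends with Monday March 26, 2018.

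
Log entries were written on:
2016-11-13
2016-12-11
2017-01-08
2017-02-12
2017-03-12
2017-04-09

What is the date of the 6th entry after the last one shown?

All dates are Sundays, 28, 28, 35, 28, 28 days apart.
Specifically, the 2nd Sunday of each month.
2nd Sunday of May 2017: 2017-05-14.
2nd Sunday of June 2017: 2017-06-11.
2nd Sunday of July 2017: 2017-07-09.
2nd Sunday of August 2017: 2017-08-13.
September 2017 — 2nd Sunday is 2017-09-10.
October 2017 — 2nd Sunday is 2017-10-08.

2017-10-08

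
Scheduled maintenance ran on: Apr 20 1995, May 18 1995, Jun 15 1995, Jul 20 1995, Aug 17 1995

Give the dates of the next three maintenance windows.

All dates are Thursdays, 28, 28, 35, 28 days apart.
Specifically, the 3rd Thursday of each month.
3rd Thursday of September 1995: Sep 21 1995.
October 1995 — 3rd Thursday is Oct 19 1995.
3rd Thursday of November 1995: Nov 16 1995.

Sep 21 1995, Oct 19 1995, Nov 16 1995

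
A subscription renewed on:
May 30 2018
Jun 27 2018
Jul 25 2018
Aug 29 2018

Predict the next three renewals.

Sep 26 2018, Oct 31 2018, Nov 28 2018

Every date is a Wednesday; gaps 28, 28, 35 days.
Each is the last Wednesday of its month (at least one falls on the 29th or later, ruling out '4th Wednesday').
September 2018 ends with Wednesday Sep 26 2018.
October 2018 ends with Wednesday Oct 31 2018.
November 2018 ends with Wednesday Nov 28 2018.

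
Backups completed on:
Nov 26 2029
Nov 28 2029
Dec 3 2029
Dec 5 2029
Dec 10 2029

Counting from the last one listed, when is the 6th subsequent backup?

The gap pattern 2, 5, 2, 5 repeats every 2 events.
These are the Mondays and Wednesdays of each week.
The following Wednesday is Dec 12 2029.
Next Monday: Dec 17 2029.
Next Wednesday: Dec 19 2029.
Next Monday: Dec 24 2029.
Next Wednesday: Dec 26 2029.
Next Monday: Dec 31 2029.

Dec 31 2029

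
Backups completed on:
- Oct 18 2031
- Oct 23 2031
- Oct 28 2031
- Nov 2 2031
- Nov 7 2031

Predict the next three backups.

Every event comes 5 days after the last (5, 5, 5, 5).
Nov 7 2031 + 5 days = Nov 12 2031.
Nov 12 2031 + 5 days = Nov 17 2031.
Nov 17 2031 + 5 days = Nov 22 2031.

Nov 12 2031, Nov 17 2031, Nov 22 2031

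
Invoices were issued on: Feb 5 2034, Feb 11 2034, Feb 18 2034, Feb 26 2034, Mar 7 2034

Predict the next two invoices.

Intervals are 6, 7, 8, 9 days — an arithmetic progression with common difference 1.
Next gap: 10 days. Mar 7 2034 + 10 days = Mar 17 2034.
Next gap: 11 days. Mar 17 2034 + 11 days = Mar 28 2034.

Mar 17 2034, Mar 28 2034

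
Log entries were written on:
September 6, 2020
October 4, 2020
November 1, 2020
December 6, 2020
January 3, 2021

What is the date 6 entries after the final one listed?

Gaps: 28, 28, 35, 28 days — a mix of 28 and 35. Every date is a Sunday.
Each is the 1st Sunday of its month.
1st Sunday of February 2021: February 7, 2021.
1st Sunday of March 2021: March 7, 2021.
April 2021 — 1st Sunday is April 4, 2021.
1st Sunday of May 2021: May 2, 2021.
1st Sunday of June 2021: June 6, 2021.
1st Sunday of July 2021: July 4, 2021.

July 4, 2021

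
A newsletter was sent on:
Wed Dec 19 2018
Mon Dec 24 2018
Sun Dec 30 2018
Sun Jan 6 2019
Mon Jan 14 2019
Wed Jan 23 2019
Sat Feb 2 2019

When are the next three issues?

The spacing grows by 1 each time: 5, 6, 7, 8, 9, 10 days.
Next gap: 11 days. Sat Feb 2 2019 + 11 days = Wed Feb 13 2019.
Next gap: 12 days. Wed Feb 13 2019 + 12 days = Mon Feb 25 2019.
Next gap: 13 days. Mon Feb 25 2019 + 13 days = Sun Mar 10 2019.

Wed Feb 13 2019, Mon Feb 25 2019, Sun Mar 10 2019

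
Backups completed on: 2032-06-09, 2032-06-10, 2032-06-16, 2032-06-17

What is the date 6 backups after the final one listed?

2032-07-08

Gaps: 1, 6, 1 days — not constant, but cyclic with period 2.
The events fall on every Wednesday and Thursday.
The following Wednesday is 2032-06-23.
Next Thursday: 2032-06-24.
The following Wednesday is 2032-06-30.
Next Thursday: 2032-07-01.
Next Wednesday: 2032-07-07.
Next Thursday: 2032-07-08.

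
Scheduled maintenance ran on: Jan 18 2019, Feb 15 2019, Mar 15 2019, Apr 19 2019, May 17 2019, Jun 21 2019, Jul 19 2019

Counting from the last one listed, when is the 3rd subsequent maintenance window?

Gaps: 28, 28, 35, 28, 35, 28 days — a mix of 28 and 35. Every date is a Friday.
Each is the 3rd Friday of its month.
3rd Friday of August 2019: Aug 16 2019.
3rd Friday of September 2019: Sep 20 2019.
3rd Friday of October 2019: Oct 18 2019.

Oct 18 2019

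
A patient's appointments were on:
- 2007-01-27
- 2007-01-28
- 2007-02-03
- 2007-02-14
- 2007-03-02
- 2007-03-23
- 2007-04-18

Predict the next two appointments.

Intervals are 1, 6, 11, 16, 21, 26 days — an arithmetic progression with common difference 5.
Next gap: 31 days. 2007-04-18 + 31 days = 2007-05-19.
Next gap: 36 days. 2007-05-19 + 36 days = 2007-06-24.

2007-05-19, 2007-06-24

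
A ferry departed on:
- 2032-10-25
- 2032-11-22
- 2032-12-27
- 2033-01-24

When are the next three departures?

2033-02-28, 2033-03-28, 2033-04-25

Gaps: 28, 35, 28 days — a mix of 28 and 35. Every date is a Monday.
Each is the 4th Monday of its month.
February 2033 — 4th Monday is 2033-02-28.
March 2033 — 4th Monday is 2033-03-28.
April 2033 — 4th Monday is 2033-04-25.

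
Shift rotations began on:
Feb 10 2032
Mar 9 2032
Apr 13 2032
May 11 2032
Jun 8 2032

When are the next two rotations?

These are Tuesdays at 28- or 35-day spacing (28, 35, 28, 28).
The pattern: 2nd Tuesday of the month.
2nd Tuesday of July 2032: Jul 13 2032.
2nd Tuesday of August 2032: Aug 10 2032.

Jul 13 2032, Aug 10 2032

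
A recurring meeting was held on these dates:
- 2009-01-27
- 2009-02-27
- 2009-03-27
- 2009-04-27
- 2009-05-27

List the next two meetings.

Each date is the 27th; the gaps (31, 28, 31, 30) track the month lengths.
The rule is the 27th of each month.
Next: June 2009 → 2009-06-27.
Next: July 2009 → 2009-07-27.

2009-06-27, 2009-07-27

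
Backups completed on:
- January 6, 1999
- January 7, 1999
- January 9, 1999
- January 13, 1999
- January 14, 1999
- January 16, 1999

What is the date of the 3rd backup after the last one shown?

January 23, 1999

The gap pattern 1, 2, 4, 1, 2 repeats every 3 events.
These are the Wednesdays, Thursdays and Saturdays of each week.
The following Wednesday is January 20, 1999.
The following Thursday is January 21, 1999.
Next Saturday: January 23, 1999.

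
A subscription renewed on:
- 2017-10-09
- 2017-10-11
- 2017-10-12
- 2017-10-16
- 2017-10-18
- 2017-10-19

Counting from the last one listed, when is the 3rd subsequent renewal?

Gaps: 2, 1, 4, 2, 1 days — not constant, but cyclic with period 3.
The events fall on every Monday, Wednesday and Thursday.
The following Monday is 2017-10-23.
Next Wednesday: 2017-10-25.
The following Thursday is 2017-10-26.

2017-10-26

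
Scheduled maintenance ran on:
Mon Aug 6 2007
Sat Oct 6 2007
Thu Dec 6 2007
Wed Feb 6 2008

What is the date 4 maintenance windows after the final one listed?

Each date is the 6th; the gaps (61, 61, 62) track the month lengths.
The rule is the 6th of every 2 months.
Next: April 2008 → Sun Apr 6 2008.
June 2008: Fri Jun 6 2008.
Next: August 2008 → Wed Aug 6 2008.
Next: October 2008 → Mon Oct 6 2008.

Mon Oct 6 2008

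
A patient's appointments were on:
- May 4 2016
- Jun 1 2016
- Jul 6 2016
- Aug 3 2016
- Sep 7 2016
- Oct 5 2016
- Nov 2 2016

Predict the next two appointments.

Dec 7 2016, Jan 4 2017

Gaps: 28, 35, 28, 35, 28, 28 days — a mix of 28 and 35. Every date is a Wednesday.
Each is the 1st Wednesday of its month.
December 2016 — 1st Wednesday is Dec 7 2016.
January 2017 — 1st Wednesday is Jan 4 2017.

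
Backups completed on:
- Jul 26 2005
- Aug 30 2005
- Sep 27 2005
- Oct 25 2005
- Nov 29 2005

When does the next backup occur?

Dec 27 2005

All Tuesdays; the gaps (35, 28, 28, 35) vary with month length.
This is the last Tuesday of each month.
December 2005 ends with Tuesday Dec 27 2005.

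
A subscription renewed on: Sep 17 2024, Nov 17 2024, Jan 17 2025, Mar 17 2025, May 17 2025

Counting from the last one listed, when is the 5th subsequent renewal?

Mar 17 2026

The day-of-month is always 17 (61, 61, 59, 61 days between events).
So this recurs on the 17th of every 2 months.
July 2025: Jul 17 2025.
Next: September 2025 → Sep 17 2025.
Next: November 2025 → Nov 17 2025.
January 2026: Jan 17 2026.
Next: March 2026 → Mar 17 2026.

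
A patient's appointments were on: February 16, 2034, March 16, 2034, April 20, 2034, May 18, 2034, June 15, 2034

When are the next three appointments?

Gaps: 28, 35, 28, 28 days — a mix of 28 and 35. Every date is a Thursday.
Each is the 3rd Thursday of its month.
July 2034 — 3rd Thursday is July 20, 2034.
August 2034 — 3rd Thursday is August 17, 2034.
September 2034 — 3rd Thursday is September 21, 2034.

July 20, 2034; August 17, 2034; September 21, 2034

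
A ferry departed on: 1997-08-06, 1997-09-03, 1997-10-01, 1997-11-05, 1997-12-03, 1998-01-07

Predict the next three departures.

These are Wednesdays at 28- or 35-day spacing (28, 28, 35, 28, 35).
The pattern: 1st Wednesday of the month.
1st Wednesday of February 1998: 1998-02-04.
1st Wednesday of March 1998: 1998-03-04.
1st Wednesday of April 1998: 1998-04-01.

1998-02-04, 1998-03-04, 1998-04-01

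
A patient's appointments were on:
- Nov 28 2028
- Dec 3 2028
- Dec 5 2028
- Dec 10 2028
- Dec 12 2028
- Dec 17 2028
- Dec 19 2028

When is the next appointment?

Dec 24 2028

The gap pattern 5, 2, 5, 2, 5, 2 repeats every 2 events.
These are the Tuesdays and Sundays of each week.
The following Sunday is Dec 24 2028.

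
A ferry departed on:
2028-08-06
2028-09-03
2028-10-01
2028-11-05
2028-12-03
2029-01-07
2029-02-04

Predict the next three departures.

2029-03-04, 2029-04-01, 2029-05-06

These are Sundays at 28- or 35-day spacing (28, 28, 35, 28, 35, 28).
The pattern: 1st Sunday of the month.
March 2029 — 1st Sunday is 2029-03-04.
April 2029 — 1st Sunday is 2029-04-01.
1st Sunday of May 2029: 2029-05-06.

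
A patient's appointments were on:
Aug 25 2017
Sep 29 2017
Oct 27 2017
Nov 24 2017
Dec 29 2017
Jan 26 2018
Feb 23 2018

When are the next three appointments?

Mar 30 2018, Apr 27 2018, May 25 2018

These are Fridays with 35, 28, 28, 35, 28, 28-day gaps.
Each is the final Friday of its month — Sep 29 2017 is past the 28th, so '4th Friday' doesn't fit.
March 2018 ends with Friday Mar 30 2018.
April 2018 ends with Friday Apr 27 2018.
Last Friday of May 2018: May 25 2018.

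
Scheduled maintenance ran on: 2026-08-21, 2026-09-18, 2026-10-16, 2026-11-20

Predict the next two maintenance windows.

Gaps: 28, 28, 35 days — a mix of 28 and 35. Every date is a Friday.
Each is the 3rd Friday of its month.
December 2026 — 3rd Friday is 2026-12-18.
January 2027 — 3rd Friday is 2027-01-15.

2026-12-18, 2027-01-15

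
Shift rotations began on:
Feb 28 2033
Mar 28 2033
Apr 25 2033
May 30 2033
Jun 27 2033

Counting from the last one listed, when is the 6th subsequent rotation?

Dec 26 2033

Every date is a Monday; gaps 28, 28, 35, 28 days.
Each is the last Monday of its month (at least one falls on the 29th or later, ruling out '4th Monday').
Last Monday of July 2033: Jul 25 2033.
Last Monday of August 2033: Aug 29 2033.
Last Monday of September 2033: Sep 26 2033.
October 2033 ends with Monday Oct 31 2033.
Last Monday of November 2033: Nov 28 2033.
Last Monday of December 2033: Dec 26 2033.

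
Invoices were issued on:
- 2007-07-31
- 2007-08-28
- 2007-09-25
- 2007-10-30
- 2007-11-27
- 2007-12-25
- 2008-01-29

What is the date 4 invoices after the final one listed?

All Tuesdays; the gaps (28, 28, 35, 28, 28, 35) vary with month length.
This is the last Tuesday of each month.
February 2008 ends with Tuesday 2008-02-26.
Last Tuesday of March 2008: 2008-03-25.
April 2008 ends with Tuesday 2008-04-29.
May 2008 ends with Tuesday 2008-05-27.

2008-05-27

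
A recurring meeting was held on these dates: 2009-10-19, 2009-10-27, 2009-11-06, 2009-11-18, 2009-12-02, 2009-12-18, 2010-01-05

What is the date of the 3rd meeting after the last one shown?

Gaps: 8, 10, 12, 14, 16, 18 days — each gap is 2 larger than the previous one.
Next gap: 20 days. 2010-01-05 + 20 days = 2010-01-25.
Next gap: 22 days. 2010-01-25 + 22 days = 2010-02-16.
Next gap: 24 days. 2010-02-16 + 24 days = 2010-03-12.

2010-03-12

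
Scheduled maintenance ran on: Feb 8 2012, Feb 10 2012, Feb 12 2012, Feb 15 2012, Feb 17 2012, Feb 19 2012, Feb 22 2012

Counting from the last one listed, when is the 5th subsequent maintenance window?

Every event lands on a Wednesday or Friday or Sunday (gaps cycle 2, 2, 3, 2, 2, 3).
So the schedule is: every Wednesday, Friday and Sunday.
The following Friday is Feb 24 2012.
Next Sunday: Feb 26 2012.
Next Wednesday: Feb 29 2012.
Next Friday: Mar 2 2012.
The following Sunday is Mar 4 2012.

Mar 4 2012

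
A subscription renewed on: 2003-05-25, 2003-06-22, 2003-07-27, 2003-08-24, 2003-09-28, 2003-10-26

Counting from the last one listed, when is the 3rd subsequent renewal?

2004-01-25

All dates are Sundays, 28, 35, 28, 35, 28 days apart.
Specifically, the 4th Sunday of each month.
November 2003 — 4th Sunday is 2003-11-23.
December 2003 — 4th Sunday is 2003-12-28.
January 2004 — 4th Sunday is 2004-01-25.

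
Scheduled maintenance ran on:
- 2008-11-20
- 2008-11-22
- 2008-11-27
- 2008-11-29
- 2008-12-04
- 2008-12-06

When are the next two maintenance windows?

2008-12-11, 2008-12-13

The gap pattern 2, 5, 2, 5, 2 repeats every 2 events.
These are the Thursdays and Saturdays of each week.
Next Thursday: 2008-12-11.
Next Saturday: 2008-12-13.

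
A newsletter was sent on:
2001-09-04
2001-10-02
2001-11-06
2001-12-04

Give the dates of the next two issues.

2002-01-01, 2002-02-05

All dates are Tuesdays, 28, 35, 28 days apart.
Specifically, the 1st Tuesday of each month.
1st Tuesday of January 2002: 2002-01-01.
February 2002 — 1st Tuesday is 2002-02-05.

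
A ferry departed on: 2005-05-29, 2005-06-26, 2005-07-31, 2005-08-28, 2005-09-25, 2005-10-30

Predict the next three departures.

2005-11-27, 2005-12-25, 2006-01-29

These are Sundays with 28, 35, 28, 28, 35-day gaps.
Each is the final Sunday of its month — 2005-05-29 is past the 28th, so '4th Sunday' doesn't fit.
Last Sunday of November 2005: 2005-11-27.
December 2005 ends with Sunday 2005-12-25.
January 2006 ends with Sunday 2006-01-29.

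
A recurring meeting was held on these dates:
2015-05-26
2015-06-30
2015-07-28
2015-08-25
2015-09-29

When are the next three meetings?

2015-10-27, 2015-11-24, 2015-12-29

All Tuesdays; the gaps (35, 28, 28, 35) vary with month length.
This is the last Tuesday of each month.
October 2015 ends with Tuesday 2015-10-27.
November 2015 ends with Tuesday 2015-11-24.
December 2015 ends with Tuesday 2015-12-29.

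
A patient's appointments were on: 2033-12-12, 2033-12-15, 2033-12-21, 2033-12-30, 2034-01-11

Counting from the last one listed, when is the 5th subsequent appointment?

Intervals are 3, 6, 9, 12 days — an arithmetic progression with common difference 3.
Next gap: 15 days. 2034-01-11 + 15 days = 2034-01-26.
Next gap: 18 days. 2034-01-26 + 18 days = 2034-02-13.
Next gap: 21 days. 2034-02-13 + 21 days = 2034-03-06.
Next gap: 24 days. 2034-03-06 + 24 days = 2034-03-30.
Next gap: 27 days. 2034-03-30 + 27 days = 2034-04-26.

2034-04-26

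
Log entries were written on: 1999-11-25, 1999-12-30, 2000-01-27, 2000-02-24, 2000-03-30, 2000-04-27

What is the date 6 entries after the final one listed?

All Thursdays; the gaps (35, 28, 28, 35, 28) vary with month length.
This is the last Thursday of each month.
Last Thursday of May 2000: 2000-05-25.
Last Thursday of June 2000: 2000-06-29.
July 2000 ends with Thursday 2000-07-27.
Last Thursday of August 2000: 2000-08-31.
September 2000 ends with Thursday 2000-09-28.
Last Thursday of October 2000: 2000-10-26.

2000-10-26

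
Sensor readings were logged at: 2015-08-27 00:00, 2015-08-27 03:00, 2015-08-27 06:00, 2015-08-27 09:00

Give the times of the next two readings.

Spacing: 3, 3, 3 h — constant 3 h.
2015-08-27 09:00 + 3 h = 2015-08-27 12:00.
2015-08-27 12:00 + 3 h = 2015-08-27 15:00.

2015-08-27 12:00, 2015-08-27 15:00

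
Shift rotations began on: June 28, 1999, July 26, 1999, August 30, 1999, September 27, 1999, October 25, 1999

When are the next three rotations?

These are Mondays with 28, 35, 28, 28-day gaps.
Each is the final Monday of its month — August 30, 1999 is past the 28th, so '4th Monday' doesn't fit.
Last Monday of November 1999: November 29, 1999.
December 1999 ends with Monday December 27, 1999.
Last Monday of January 2000: January 31, 2000.

November 29, 1999; December 27, 1999; January 31, 2000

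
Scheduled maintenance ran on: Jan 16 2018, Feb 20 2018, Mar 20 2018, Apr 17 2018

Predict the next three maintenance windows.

All dates are Tuesdays, 35, 28, 28 days apart.
Specifically, the 3rd Tuesday of each month.
May 2018 — 3rd Tuesday is May 15 2018.
3rd Tuesday of June 2018: Jun 19 2018.
July 2018 — 3rd Tuesday is Jul 17 2018.

May 15 2018, Jun 19 2018, Jul 17 2018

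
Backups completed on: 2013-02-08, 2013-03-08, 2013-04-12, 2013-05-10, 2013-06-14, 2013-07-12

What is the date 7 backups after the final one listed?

2014-02-14

These are Fridays at 28- or 35-day spacing (28, 35, 28, 35, 28).
The pattern: 2nd Friday of the month.
August 2013 — 2nd Friday is 2013-08-09.
September 2013 — 2nd Friday is 2013-09-13.
2nd Friday of October 2013: 2013-10-11.
2nd Friday of November 2013: 2013-11-08.
December 2013 — 2nd Friday is 2013-12-13.
January 2014 — 2nd Friday is 2014-01-10.
2nd Friday of February 2014: 2014-02-14.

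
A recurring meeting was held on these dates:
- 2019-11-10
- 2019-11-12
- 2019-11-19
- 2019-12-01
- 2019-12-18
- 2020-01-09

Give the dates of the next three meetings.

The spacing grows by 5 each time: 2, 7, 12, 17, 22 days.
Next gap: 27 days. 2020-01-09 + 27 days = 2020-02-05.
Next gap: 32 days. 2020-02-05 + 32 days = 2020-03-08.
Next gap: 37 days. 2020-03-08 + 37 days = 2020-04-14.

2020-02-05, 2020-03-08, 2020-04-14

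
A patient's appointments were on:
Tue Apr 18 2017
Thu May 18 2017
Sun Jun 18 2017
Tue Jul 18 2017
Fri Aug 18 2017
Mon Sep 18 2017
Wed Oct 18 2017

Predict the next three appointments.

Sat Nov 18 2017, Mon Dec 18 2017, Thu Jan 18 2018

The day-of-month is always 18 (30, 31, 30, 31, 31, 30 days between events).
So this recurs on the 18th of each month.
November 2017: Sat Nov 18 2017.
December 2017: Mon Dec 18 2017.
Next: January 2018 → Thu Jan 18 2018.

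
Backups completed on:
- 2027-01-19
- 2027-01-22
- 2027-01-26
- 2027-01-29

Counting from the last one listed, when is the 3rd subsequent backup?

The gap pattern 3, 4, 3 repeats every 2 events.
These are the Tuesdays and Fridays of each week.
The following Tuesday is 2027-02-02.
The following Friday is 2027-02-05.
Next Tuesday: 2027-02-09.

2027-02-09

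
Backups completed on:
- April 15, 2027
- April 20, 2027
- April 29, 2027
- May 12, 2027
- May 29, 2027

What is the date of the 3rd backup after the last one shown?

Gaps: 5, 9, 13, 17 days — each gap is 4 larger than the previous one.
Next gap: 21 days. May 29, 2027 + 21 days = June 19, 2027.
Next gap: 25 days. June 19, 2027 + 25 days = July 14, 2027.
Next gap: 29 days. July 14, 2027 + 29 days = August 12, 2027.

August 12, 2027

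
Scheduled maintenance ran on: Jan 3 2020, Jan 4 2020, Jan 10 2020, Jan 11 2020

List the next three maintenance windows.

The gap pattern 1, 6, 1 repeats every 2 events.
These are the Fridays and Saturdays of each week.
The following Friday is Jan 17 2020.
The following Saturday is Jan 18 2020.
Next Friday: Jan 24 2020.

Jan 17 2020, Jan 18 2020, Jan 24 2020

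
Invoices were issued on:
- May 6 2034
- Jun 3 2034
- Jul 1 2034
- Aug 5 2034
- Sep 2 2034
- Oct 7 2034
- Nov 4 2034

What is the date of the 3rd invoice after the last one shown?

Feb 3 2035

All dates are Saturdays, 28, 28, 35, 28, 35, 28 days apart.
Specifically, the 1st Saturday of each month.
December 2034 — 1st Saturday is Dec 2 2034.
January 2035 — 1st Saturday is Jan 6 2035.
1st Saturday of February 2035: Feb 3 2035.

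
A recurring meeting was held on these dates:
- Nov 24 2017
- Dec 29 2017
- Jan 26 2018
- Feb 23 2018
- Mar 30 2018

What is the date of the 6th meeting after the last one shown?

Sep 28 2018

Every date is a Friday; gaps 35, 28, 28, 35 days.
Each is the last Friday of its month (at least one falls on the 29th or later, ruling out '4th Friday').
April 2018 ends with Friday Apr 27 2018.
May 2018 ends with Friday May 25 2018.
June 2018 ends with Friday Jun 29 2018.
Last Friday of July 2018: Jul 27 2018.
August 2018 ends with Friday Aug 31 2018.
Last Friday of September 2018: Sep 28 2018.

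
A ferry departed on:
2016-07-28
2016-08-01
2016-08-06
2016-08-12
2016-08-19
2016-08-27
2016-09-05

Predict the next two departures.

2016-09-15, 2016-09-26

Gaps: 4, 5, 6, 7, 8, 9 days — each gap is 1 larger than the previous one.
Next gap: 10 days. 2016-09-05 + 10 days = 2016-09-15.
Next gap: 11 days. 2016-09-15 + 11 days = 2016-09-26.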